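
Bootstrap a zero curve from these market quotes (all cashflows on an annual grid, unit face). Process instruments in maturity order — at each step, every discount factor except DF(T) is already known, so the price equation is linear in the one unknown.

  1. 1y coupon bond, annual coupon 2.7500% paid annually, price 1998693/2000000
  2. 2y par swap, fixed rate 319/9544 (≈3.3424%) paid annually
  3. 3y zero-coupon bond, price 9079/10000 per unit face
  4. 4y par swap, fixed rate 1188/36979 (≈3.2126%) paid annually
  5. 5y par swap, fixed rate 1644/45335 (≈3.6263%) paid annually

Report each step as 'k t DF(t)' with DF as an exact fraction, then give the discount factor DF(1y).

1 1 4863/5000
2 2 4681/5000
3 3 9079/10000
4 4 2203/2500
5 5 2089/2500
DF(1y) = 4863/5000 ≈ 0.972600

step 1 [1y] bond c/1=11/400: DF=(1998693/2000000 − 11/400·(0))/(1+11/400) = 4863/5000 ≈ 0.972600
step 2 [2y] swap r/1=319/9544: DF=(1 − 319/9544·(0.972600))/(1+319/9544) = 4681/5000 ≈ 0.936200
step 3 [3y] zero: DF = P = 9079/10000 ≈ 0.907900
step 4 [4y] swap r/1=1188/36979: DF=(1 − 1188/36979·(0.972600+0.936200+0.907900))/(1+1188/36979) = 2203/2500 ≈ 0.881200
step 5 [5y] swap r/1=1644/45335: DF=(1 − 1644/45335·(0.972600+0.936200+0.907900+0.881200))/(1+1644/45335) = 2089/2500 ≈ 0.835600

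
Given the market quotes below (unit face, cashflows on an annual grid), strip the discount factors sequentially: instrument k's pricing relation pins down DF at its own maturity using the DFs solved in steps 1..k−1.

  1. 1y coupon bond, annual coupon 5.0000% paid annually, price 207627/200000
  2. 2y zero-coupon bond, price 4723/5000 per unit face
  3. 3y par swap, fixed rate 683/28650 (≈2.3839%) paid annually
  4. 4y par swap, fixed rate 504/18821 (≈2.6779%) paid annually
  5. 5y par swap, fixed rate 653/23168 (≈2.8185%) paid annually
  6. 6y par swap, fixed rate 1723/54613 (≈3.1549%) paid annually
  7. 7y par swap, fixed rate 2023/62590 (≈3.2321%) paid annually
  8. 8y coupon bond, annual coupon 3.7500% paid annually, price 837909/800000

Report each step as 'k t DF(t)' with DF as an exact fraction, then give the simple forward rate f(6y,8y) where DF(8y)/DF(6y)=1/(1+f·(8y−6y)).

1 1 9887/10000
2 2 4723/5000
3 3 9317/10000
4 4 562/625
5 5 4347/5000
6 6 8277/10000
7 7 7977/10000
8 8 7833/10000
f(6y,8y) = ((8277/10000)/(7833/10000) − 1)/(2) = 74/2611 ≈ 2.8342%

step 1 [1y] bond c/1=1/20: DF=(207627/200000 − 1/20·(0))/(1+1/20) = 9887/10000 ≈ 0.988700
step 2 [2y] zero: DF = P = 4723/5000 ≈ 0.944600
step 3 [3y] swap r/1=683/28650: DF=(1 − 683/28650·(0.988700+0.944600))/(1+683/28650) = 9317/10000 ≈ 0.931700
step 4 [4y] swap r/1=504/18821: DF=(1 − 504/18821·(0.988700+0.944600+0.931700))/(1+504/18821) = 562/625 ≈ 0.899200
step 5 [5y] swap r/1=653/23168: DF=(1 − 653/23168·(0.988700+0.944600+0.931700+0.899200))/(1+653/23168) = 4347/5000 ≈ 0.869400
step 6 [6y] swap r/1=1723/54613: DF=(1 − 1723/54613·(0.988700+0.944600+0.931700+0.899200+0.869400))/(1+1723/54613) = 8277/10000 ≈ 0.827700
step 7 [7y] swap r/1=2023/62590: DF=(1 − 2023/62590·(0.988700+0.944600+0.931700+0.899200+0.869400+0.827700))/(1+2023/62590) = 7977/10000 ≈ 0.797700
step 8 [8y] bond c/1=3/80: DF=(837909/800000 − 3/80·(0.988700+0.944600+0.931700+0.899200+0.869400+0.827700+0.797700))/(1+3/80) = 7833/10000 ≈ 0.783300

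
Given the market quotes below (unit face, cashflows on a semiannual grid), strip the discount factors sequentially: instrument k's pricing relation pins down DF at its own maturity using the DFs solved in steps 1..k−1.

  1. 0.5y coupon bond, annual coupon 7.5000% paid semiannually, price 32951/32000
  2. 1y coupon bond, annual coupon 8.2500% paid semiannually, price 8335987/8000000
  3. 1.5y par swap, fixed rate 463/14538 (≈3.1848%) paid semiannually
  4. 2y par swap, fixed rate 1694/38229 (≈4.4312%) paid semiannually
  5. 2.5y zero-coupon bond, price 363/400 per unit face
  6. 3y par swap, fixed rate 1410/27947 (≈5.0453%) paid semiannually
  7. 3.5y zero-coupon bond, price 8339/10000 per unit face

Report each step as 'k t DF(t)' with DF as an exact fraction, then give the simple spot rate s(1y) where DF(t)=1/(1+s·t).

step 1 [0.5y] bond c/2=3/80: DF=(32951/32000 − 3/80·(0))/(1+3/80) = 397/400 ≈ 0.992500
step 2 [1y] bond c/2=33/800: DF=(8335987/8000000 − 33/800·(0.992500))/(1+33/800) = 4807/5000 ≈ 0.961400
step 3 [1.5y] swap r/2=463/29076: DF=(1 − 463/29076·(0.992500+0.961400))/(1+463/29076) = 9537/10000 ≈ 0.953700
step 4 [2y] swap r/2=847/38229: DF=(1 − 847/38229·(0.992500+0.961400+0.953700))/(1+847/38229) = 9153/10000 ≈ 0.915300
step 5 [2.5y] zero: DF = P = 363/400 ≈ 0.907500
step 6 [3y] swap r/2=705/27947: DF=(1 − 705/27947·(0.992500+0.961400+0.953700+0.915300+0.907500))/(1+705/27947) = 859/1000 ≈ 0.859000
step 7 [3.5y] zero: DF = P = 8339/10000 ≈ 0.833900

1 1/2 397/400
2 1 4807/5000
3 3/2 9537/10000
4 2 9153/10000
5 5/2 363/400
6 3 859/1000
7 7/2 8339/10000
s(1y) = (1/(4807/5000) − 1)/(1) = 193/4807 ≈ 4.0150%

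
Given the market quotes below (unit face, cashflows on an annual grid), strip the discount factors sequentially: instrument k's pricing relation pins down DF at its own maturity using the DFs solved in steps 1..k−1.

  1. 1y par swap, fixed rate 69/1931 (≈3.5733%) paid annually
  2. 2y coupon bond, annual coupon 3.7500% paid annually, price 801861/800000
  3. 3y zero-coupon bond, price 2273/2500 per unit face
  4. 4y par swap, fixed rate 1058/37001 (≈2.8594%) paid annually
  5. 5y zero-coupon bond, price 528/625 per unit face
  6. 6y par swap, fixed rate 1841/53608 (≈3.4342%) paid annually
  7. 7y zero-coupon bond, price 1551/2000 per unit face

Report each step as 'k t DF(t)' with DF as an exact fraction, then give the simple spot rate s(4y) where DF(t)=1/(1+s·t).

step 1 [1y] swap r/1=69/1931: DF=(1 − 69/1931·(0))/(1+69/1931) = 1931/2000 ≈ 0.965500
step 2 [2y] bond c/1=3/80: DF=(801861/800000 − 3/80·(0.965500))/(1+3/80) = 582/625 ≈ 0.931200
step 3 [3y] zero: DF = P = 2273/2500 ≈ 0.909200
step 4 [4y] swap r/1=1058/37001: DF=(1 − 1058/37001·(0.965500+0.931200+0.909200))/(1+1058/37001) = 4471/5000 ≈ 0.894200
step 5 [5y] zero: DF = P = 528/625 ≈ 0.844800
step 6 [6y] swap r/1=1841/53608: DF=(1 − 1841/53608·(0.965500+0.931200+0.909200+0.894200+0.844800))/(1+1841/53608) = 8159/10000 ≈ 0.815900
step 7 [7y] zero: DF = P = 1551/2000 ≈ 0.775500

1 1 1931/2000
2 2 582/625
3 3 2273/2500
4 4 4471/5000
5 5 528/625
6 6 8159/10000
7 7 1551/2000
s(4y) = (1/(4471/5000) − 1)/(4) = 529/17884 ≈ 2.9580%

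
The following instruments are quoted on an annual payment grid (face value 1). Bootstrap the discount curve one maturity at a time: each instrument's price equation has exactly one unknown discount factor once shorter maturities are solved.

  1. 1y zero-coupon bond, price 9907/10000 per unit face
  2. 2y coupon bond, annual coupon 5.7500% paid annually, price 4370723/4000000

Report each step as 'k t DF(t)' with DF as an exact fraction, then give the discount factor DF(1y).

step 1 [1y] zero: DF = P = 9907/10000 ≈ 0.990700
step 2 [2y] bond c/1=23/400: DF=(4370723/4000000 − 23/400·(0.990700))/(1+23/400) = 4897/5000 ≈ 0.979400

1 1 9907/10000
2 2 4897/5000
DF(1y) = 9907/10000 ≈ 0.990700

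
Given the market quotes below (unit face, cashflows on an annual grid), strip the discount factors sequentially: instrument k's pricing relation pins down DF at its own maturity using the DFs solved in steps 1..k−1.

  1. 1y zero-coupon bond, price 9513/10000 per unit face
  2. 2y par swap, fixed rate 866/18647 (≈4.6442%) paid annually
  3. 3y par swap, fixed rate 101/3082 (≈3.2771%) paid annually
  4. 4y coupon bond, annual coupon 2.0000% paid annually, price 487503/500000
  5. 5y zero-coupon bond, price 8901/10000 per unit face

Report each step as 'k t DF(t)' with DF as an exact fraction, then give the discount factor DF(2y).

step 1 [1y] zero: DF = P = 9513/10000 ≈ 0.951300
step 2 [2y] swap r/1=866/18647: DF=(1 − 866/18647·(0.951300))/(1+866/18647) = 4567/5000 ≈ 0.913400
step 3 [3y] swap r/1=101/3082: DF=(1 − 101/3082·(0.951300+0.913400))/(1+101/3082) = 9091/10000 ≈ 0.909100
step 4 [4y] bond c/1=1/50: DF=(487503/500000 − 1/50·(0.951300+0.913400+0.909100))/(1+1/50) = 1803/2000 ≈ 0.901500
step 5 [5y] zero: DF = P = 8901/10000 ≈ 0.890100

1 1 9513/10000
2 2 4567/5000
3 3 9091/10000
4 4 1803/2000
5 5 8901/10000
DF(2y) = 4567/5000 ≈ 0.913400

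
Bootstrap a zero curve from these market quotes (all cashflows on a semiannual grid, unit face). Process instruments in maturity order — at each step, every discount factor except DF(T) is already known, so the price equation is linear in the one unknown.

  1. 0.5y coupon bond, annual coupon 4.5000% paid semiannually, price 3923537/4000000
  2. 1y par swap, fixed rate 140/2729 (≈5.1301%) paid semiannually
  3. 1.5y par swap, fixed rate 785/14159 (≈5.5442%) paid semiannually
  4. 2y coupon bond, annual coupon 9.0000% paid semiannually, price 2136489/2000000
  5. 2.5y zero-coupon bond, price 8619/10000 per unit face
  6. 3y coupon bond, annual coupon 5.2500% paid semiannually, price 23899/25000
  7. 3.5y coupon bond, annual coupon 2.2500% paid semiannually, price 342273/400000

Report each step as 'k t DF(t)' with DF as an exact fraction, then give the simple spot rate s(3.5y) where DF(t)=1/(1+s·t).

step 1 [0.5y] bond c/2=9/400: DF=(3923537/4000000 − 9/400·(0))/(1+9/400) = 9593/10000 ≈ 0.959300
step 2 [1y] swap r/2=70/2729: DF=(1 − 70/2729·(0.959300))/(1+70/2729) = 951/1000 ≈ 0.951000
step 3 [1.5y] swap r/2=785/28318: DF=(1 − 785/28318·(0.959300+0.951000))/(1+785/28318) = 1843/2000 ≈ 0.921500
step 4 [2y] bond c/2=9/200: DF=(2136489/2000000 − 9/200·(0.959300+0.951000+0.921500))/(1+9/200) = 9003/10000 ≈ 0.900300
step 5 [2.5y] zero: DF = P = 8619/10000 ≈ 0.861900
step 6 [3y] bond c/2=21/800: DF=(23899/25000 − 21/800·(0.959300+0.951000+0.921500+0.900300+0.861900))/(1+21/800) = 407/500 ≈ 0.814000
step 7 [3.5y] bond c/2=9/800: DF=(342273/400000 − 9/800·(0.959300+0.951000+0.921500+0.900300+0.861900+0.814000))/(1+9/800) = 393/500 ≈ 0.786000

1 1/2 9593/10000
2 1 951/1000
3 3/2 1843/2000
4 2 9003/10000
5 5/2 8619/10000
6 3 407/500
7 7/2 393/500
s(3.5y) = (1/(393/500) − 1)/(7/2) = 214/2751 ≈ 7.7790%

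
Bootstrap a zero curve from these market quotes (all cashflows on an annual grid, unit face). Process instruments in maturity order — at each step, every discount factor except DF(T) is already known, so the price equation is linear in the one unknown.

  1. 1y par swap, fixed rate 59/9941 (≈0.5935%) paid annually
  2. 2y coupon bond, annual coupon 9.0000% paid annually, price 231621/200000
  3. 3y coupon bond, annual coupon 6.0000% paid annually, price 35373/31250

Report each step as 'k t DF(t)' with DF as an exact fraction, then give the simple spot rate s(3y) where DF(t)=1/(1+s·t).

1 1 9941/10000
2 2 2451/2500
3 3 9561/10000
s(3y) = (1/(9561/10000) − 1)/(3) = 439/28683 ≈ 1.5305%

step 1 [1y] swap r/1=59/9941: DF=(1 − 59/9941·(0))/(1+59/9941) = 9941/10000 ≈ 0.994100
step 2 [2y] bond c/1=9/100: DF=(231621/200000 − 9/100·(0.994100))/(1+9/100) = 2451/2500 ≈ 0.980400
step 3 [3y] bond c/1=3/50: DF=(35373/31250 − 3/50·(0.994100+0.980400))/(1+3/50) = 9561/10000 ≈ 0.956100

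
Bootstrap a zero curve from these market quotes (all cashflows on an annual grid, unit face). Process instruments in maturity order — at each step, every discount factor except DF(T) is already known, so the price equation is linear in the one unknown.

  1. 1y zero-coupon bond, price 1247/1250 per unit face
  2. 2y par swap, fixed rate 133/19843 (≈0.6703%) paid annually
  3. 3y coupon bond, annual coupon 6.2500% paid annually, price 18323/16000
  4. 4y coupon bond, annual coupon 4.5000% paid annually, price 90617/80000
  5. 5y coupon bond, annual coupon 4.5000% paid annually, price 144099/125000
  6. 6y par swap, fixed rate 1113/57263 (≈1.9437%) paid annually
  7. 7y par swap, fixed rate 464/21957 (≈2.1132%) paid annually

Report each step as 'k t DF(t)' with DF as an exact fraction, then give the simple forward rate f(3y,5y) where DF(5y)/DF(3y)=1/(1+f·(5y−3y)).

1 1 1247/1250
2 2 9867/10000
3 3 9611/10000
4 4 9571/10000
5 5 9351/10000
6 6 8887/10000
7 7 538/625
f(3y,5y) = ((9611/10000)/(9351/10000) − 1)/(2) = 130/9351 ≈ 1.3902%

step 1 [1y] zero: DF = P = 1247/1250 ≈ 0.997600
step 2 [2y] swap r/1=133/19843: DF=(1 − 133/19843·(0.997600))/(1+133/19843) = 9867/10000 ≈ 0.986700
step 3 [3y] bond c/1=1/16: DF=(18323/16000 − 1/16·(0.997600+0.986700))/(1+1/16) = 9611/10000 ≈ 0.961100
step 4 [4y] bond c/1=9/200: DF=(90617/80000 − 9/200·(0.997600+0.986700+0.961100))/(1+9/200) = 9571/10000 ≈ 0.957100
step 5 [5y] bond c/1=9/200: DF=(144099/125000 − 9/200·(0.997600+0.986700+0.961100+0.957100))/(1+9/200) = 9351/10000 ≈ 0.935100
step 6 [6y] swap r/1=1113/57263: DF=(1 − 1113/57263·(0.997600+0.986700+0.961100+0.957100+0.935100))/(1+1113/57263) = 8887/10000 ≈ 0.888700
step 7 [7y] swap r/1=464/21957: DF=(1 − 464/21957·(0.997600+0.986700+0.961100+0.957100+0.935100+0.888700))/(1+464/21957) = 538/625 ≈ 0.860800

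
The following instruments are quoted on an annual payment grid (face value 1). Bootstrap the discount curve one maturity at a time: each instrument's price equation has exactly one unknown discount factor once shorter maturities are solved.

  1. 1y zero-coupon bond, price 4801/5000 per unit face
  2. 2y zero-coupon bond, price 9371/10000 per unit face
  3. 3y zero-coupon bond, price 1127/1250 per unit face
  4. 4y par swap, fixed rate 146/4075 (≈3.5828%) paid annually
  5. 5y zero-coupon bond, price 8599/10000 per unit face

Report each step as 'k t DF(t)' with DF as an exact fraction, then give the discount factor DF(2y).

step 1 [1y] zero: DF = P = 4801/5000 ≈ 0.960200
step 2 [2y] zero: DF = P = 9371/10000 ≈ 0.937100
step 3 [3y] zero: DF = P = 1127/1250 ≈ 0.901600
step 4 [4y] swap r/1=146/4075: DF=(1 − 146/4075·(0.960200+0.937100+0.901600))/(1+146/4075) = 4343/5000 ≈ 0.868600
step 5 [5y] zero: DF = P = 8599/10000 ≈ 0.859900

1 1 4801/5000
2 2 9371/10000
3 3 1127/1250
4 4 4343/5000
5 5 8599/10000
DF(2y) = 9371/10000 ≈ 0.937100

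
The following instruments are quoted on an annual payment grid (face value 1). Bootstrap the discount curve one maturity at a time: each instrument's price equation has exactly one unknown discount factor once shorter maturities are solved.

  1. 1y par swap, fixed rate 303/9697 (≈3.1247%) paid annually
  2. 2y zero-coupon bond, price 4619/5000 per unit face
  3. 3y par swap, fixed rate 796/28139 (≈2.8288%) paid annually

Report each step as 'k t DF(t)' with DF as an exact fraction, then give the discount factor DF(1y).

step 1 [1y] swap r/1=303/9697: DF=(1 − 303/9697·(0))/(1+303/9697) = 9697/10000 ≈ 0.969700
step 2 [2y] zero: DF = P = 4619/5000 ≈ 0.923800
step 3 [3y] swap r/1=796/28139: DF=(1 − 796/28139·(0.969700+0.923800))/(1+796/28139) = 2301/2500 ≈ 0.920400

1 1 9697/10000
2 2 4619/5000
3 3 2301/2500
DF(1y) = 9697/10000 ≈ 0.969700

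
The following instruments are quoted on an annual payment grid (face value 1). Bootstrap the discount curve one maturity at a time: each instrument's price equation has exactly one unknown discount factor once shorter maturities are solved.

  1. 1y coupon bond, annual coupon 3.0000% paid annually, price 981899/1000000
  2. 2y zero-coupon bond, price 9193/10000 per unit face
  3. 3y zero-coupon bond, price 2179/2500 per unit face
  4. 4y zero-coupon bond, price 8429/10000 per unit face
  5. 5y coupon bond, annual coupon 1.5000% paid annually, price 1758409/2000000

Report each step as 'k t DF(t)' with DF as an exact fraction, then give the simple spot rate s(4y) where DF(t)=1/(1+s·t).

1 1 9533/10000
2 2 9193/10000
3 3 2179/2500
4 4 8429/10000
5 5 2033/2500
s(4y) = (1/(8429/10000) − 1)/(4) = 1571/33716 ≈ 4.6595%

step 1 [1y] bond c/1=3/100: DF=(981899/1000000 − 3/100·(0))/(1+3/100) = 9533/10000 ≈ 0.953300
step 2 [2y] zero: DF = P = 9193/10000 ≈ 0.919300
step 3 [3y] zero: DF = P = 2179/2500 ≈ 0.871600
step 4 [4y] zero: DF = P = 8429/10000 ≈ 0.842900
step 5 [5y] bond c/1=3/200: DF=(1758409/2000000 − 3/200·(0.953300+0.919300+0.871600+0.842900))/(1+3/200) = 2033/2500 ≈ 0.813200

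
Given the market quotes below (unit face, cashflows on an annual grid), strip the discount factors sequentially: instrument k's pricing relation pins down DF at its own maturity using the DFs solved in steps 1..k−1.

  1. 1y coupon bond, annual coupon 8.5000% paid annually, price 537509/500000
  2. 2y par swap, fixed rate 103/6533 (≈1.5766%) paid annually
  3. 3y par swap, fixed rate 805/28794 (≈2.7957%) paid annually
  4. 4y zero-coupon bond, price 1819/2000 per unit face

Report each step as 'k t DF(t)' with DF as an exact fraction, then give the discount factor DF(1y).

step 1 [1y] bond c/1=17/200: DF=(537509/500000 − 17/200·(0))/(1+17/200) = 2477/2500 ≈ 0.990800
step 2 [2y] swap r/1=103/6533: DF=(1 − 103/6533·(0.990800))/(1+103/6533) = 9691/10000 ≈ 0.969100
step 3 [3y] swap r/1=805/28794: DF=(1 − 805/28794·(0.990800+0.969100))/(1+805/28794) = 1839/2000 ≈ 0.919500
step 4 [4y] zero: DF = P = 1819/2000 ≈ 0.909500

1 1 2477/2500
2 2 9691/10000
3 3 1839/2000
4 4 1819/2000
DF(1y) = 2477/2500 ≈ 0.990800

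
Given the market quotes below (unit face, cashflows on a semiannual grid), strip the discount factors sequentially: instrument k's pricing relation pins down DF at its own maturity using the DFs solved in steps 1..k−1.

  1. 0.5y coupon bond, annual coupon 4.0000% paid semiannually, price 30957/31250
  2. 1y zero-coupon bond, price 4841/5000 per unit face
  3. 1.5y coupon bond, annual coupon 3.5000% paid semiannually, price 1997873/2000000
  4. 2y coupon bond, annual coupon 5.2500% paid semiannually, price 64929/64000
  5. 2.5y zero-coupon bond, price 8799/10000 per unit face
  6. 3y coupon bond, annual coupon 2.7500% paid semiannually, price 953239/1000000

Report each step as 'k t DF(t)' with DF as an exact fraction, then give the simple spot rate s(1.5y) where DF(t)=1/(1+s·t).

1 1/2 607/625
2 1 4841/5000
3 3/2 2371/2500
4 2 9147/10000
5 5/2 8799/10000
6 3 548/625
s(1.5y) = (1/(2371/2500) − 1)/(3/2) = 86/2371 ≈ 3.6272%

step 1 [0.5y] bond c/2=1/50: DF=(30957/31250 − 1/50·(0))/(1+1/50) = 607/625 ≈ 0.971200
step 2 [1y] zero: DF = P = 4841/5000 ≈ 0.968200
step 3 [1.5y] bond c/2=7/400: DF=(1997873/2000000 − 7/400·(0.971200+0.968200))/(1+7/400) = 2371/2500 ≈ 0.948400
step 4 [2y] bond c/2=21/800: DF=(64929/64000 − 21/800·(0.971200+0.968200+0.948400))/(1+21/800) = 9147/10000 ≈ 0.914700
step 5 [2.5y] zero: DF = P = 8799/10000 ≈ 0.879900
step 6 [3y] bond c/2=11/800: DF=(953239/1000000 − 11/800·(0.971200+0.968200+0.948400+0.914700+0.879900))/(1+11/800) = 548/625 ≈ 0.876800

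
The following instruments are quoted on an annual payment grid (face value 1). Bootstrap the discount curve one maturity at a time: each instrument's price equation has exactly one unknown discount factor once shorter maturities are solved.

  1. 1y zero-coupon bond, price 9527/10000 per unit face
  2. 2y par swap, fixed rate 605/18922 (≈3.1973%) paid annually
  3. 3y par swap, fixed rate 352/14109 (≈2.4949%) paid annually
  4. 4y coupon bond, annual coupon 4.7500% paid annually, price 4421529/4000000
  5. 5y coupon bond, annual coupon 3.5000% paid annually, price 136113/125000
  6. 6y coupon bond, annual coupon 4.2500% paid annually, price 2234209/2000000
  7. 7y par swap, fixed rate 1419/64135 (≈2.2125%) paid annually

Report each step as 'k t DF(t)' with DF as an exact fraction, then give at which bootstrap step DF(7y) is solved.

1 1 9527/10000
2 2 1879/2000
3 3 581/625
4 4 9273/10000
5 5 9253/10000
6 6 881/1000
7 7 8581/10000
DF(7y) is solved at step 7

step 1 [1y] zero: DF = P = 9527/10000 ≈ 0.952700
step 2 [2y] swap r/1=605/18922: DF=(1 − 605/18922·(0.952700))/(1+605/18922) = 1879/2000 ≈ 0.939500
step 3 [3y] swap r/1=352/14109: DF=(1 − 352/14109·(0.952700+0.939500))/(1+352/14109) = 581/625 ≈ 0.929600
step 4 [4y] bond c/1=19/400: DF=(4421529/4000000 − 19/400·(0.952700+0.939500+0.929600))/(1+19/400) = 9273/10000 ≈ 0.927300
step 5 [5y] bond c/1=7/200: DF=(136113/125000 − 7/200·(0.952700+0.939500+0.929600+0.927300))/(1+7/200) = 9253/10000 ≈ 0.925300
step 6 [6y] bond c/1=17/400: DF=(2234209/2000000 − 17/400·(0.952700+0.939500+0.929600+0.927300+0.925300))/(1+17/400) = 881/1000 ≈ 0.881000
step 7 [7y] swap r/1=1419/64135: DF=(1 − 1419/64135·(0.952700+0.939500+0.929600+0.927300+0.925300+0.881000))/(1+1419/64135) = 8581/10000 ≈ 0.858100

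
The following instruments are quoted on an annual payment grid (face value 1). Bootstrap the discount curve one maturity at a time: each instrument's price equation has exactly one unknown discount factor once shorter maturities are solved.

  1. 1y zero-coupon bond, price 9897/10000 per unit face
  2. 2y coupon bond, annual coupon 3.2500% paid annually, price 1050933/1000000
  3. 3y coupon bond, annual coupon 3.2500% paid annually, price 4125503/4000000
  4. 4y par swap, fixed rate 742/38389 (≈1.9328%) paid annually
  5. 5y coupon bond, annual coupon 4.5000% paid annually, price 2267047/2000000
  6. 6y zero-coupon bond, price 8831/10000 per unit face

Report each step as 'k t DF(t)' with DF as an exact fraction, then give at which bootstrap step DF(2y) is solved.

step 1 [1y] zero: DF = P = 9897/10000 ≈ 0.989700
step 2 [2y] bond c/1=13/400: DF=(1050933/1000000 − 13/400·(0.989700))/(1+13/400) = 9867/10000 ≈ 0.986700
step 3 [3y] bond c/1=13/400: DF=(4125503/4000000 − 13/400·(0.989700+0.986700))/(1+13/400) = 9367/10000 ≈ 0.936700
step 4 [4y] swap r/1=742/38389: DF=(1 − 742/38389·(0.989700+0.986700+0.936700))/(1+742/38389) = 4629/5000 ≈ 0.925800
step 5 [5y] bond c/1=9/200: DF=(2267047/2000000 − 9/200·(0.989700+0.986700+0.936700+0.925800))/(1+9/200) = 4597/5000 ≈ 0.919400
step 6 [6y] zero: DF = P = 8831/10000 ≈ 0.883100

1 1 9897/10000
2 2 9867/10000
3 3 9367/10000
4 4 4629/5000
5 5 4597/5000
6 6 8831/10000
DF(2y) is solved at step 2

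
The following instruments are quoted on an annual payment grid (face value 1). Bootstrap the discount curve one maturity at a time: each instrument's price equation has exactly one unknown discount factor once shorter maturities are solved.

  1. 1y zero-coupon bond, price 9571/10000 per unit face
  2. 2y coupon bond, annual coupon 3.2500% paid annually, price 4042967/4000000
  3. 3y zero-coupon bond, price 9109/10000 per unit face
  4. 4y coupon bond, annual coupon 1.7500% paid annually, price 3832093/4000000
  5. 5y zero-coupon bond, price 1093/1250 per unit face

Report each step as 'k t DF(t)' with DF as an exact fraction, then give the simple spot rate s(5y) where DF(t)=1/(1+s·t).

step 1 [1y] zero: DF = P = 9571/10000 ≈ 0.957100
step 2 [2y] bond c/1=13/400: DF=(4042967/4000000 − 13/400·(0.957100))/(1+13/400) = 593/625 ≈ 0.948800
step 3 [3y] zero: DF = P = 9109/10000 ≈ 0.910900
step 4 [4y] bond c/1=7/400: DF=(3832093/4000000 − 7/400·(0.957100+0.948800+0.910900))/(1+7/400) = 8931/10000 ≈ 0.893100
step 5 [5y] zero: DF = P = 1093/1250 ≈ 0.874400

1 1 9571/10000
2 2 593/625
3 3 9109/10000
4 4 8931/10000
5 5 1093/1250
s(5y) = (1/(1093/1250) − 1)/(5) = 157/5465 ≈ 2.8728%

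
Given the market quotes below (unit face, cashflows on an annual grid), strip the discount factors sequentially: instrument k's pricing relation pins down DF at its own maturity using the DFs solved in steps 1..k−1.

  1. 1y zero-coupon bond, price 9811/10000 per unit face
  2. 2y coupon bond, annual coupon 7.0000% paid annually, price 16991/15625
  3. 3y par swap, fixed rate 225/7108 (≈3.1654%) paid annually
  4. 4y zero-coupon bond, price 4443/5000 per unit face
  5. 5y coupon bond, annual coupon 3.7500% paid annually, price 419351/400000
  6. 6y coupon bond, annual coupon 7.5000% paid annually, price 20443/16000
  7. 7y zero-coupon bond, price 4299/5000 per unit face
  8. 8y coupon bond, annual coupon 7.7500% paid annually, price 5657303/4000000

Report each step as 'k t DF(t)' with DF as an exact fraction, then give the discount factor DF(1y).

step 1 [1y] zero: DF = P = 9811/10000 ≈ 0.981100
step 2 [2y] bond c/1=7/100: DF=(16991/15625 − 7/100·(0.981100))/(1+7/100) = 9521/10000 ≈ 0.952100
step 3 [3y] swap r/1=225/7108: DF=(1 − 225/7108·(0.981100+0.952100))/(1+225/7108) = 91/100 ≈ 0.910000
step 4 [4y] zero: DF = P = 4443/5000 ≈ 0.888600
step 5 [5y] bond c/1=3/80: DF=(419351/400000 − 3/80·(0.981100+0.952100+0.910000+0.888600))/(1+3/80) = 2189/2500 ≈ 0.875600
step 6 [6y] bond c/1=3/40: DF=(20443/16000 − 3/40·(0.981100+0.952100+0.910000+0.888600+0.875600))/(1+3/40) = 8671/10000 ≈ 0.867100
step 7 [7y] zero: DF = P = 4299/5000 ≈ 0.859800
step 8 [8y] bond c/1=31/400: DF=(5657303/4000000 − 31/400·(0.981100+0.952100+0.910000+0.888600+0.875600+0.867100+0.859800))/(1+31/400) = 857/1000 ≈ 0.857000

1 1 9811/10000
2 2 9521/10000
3 3 91/100
4 4 4443/5000
5 5 2189/2500
6 6 8671/10000
7 7 4299/5000
8 8 857/1000
DF(1y) = 9811/10000 ≈ 0.981100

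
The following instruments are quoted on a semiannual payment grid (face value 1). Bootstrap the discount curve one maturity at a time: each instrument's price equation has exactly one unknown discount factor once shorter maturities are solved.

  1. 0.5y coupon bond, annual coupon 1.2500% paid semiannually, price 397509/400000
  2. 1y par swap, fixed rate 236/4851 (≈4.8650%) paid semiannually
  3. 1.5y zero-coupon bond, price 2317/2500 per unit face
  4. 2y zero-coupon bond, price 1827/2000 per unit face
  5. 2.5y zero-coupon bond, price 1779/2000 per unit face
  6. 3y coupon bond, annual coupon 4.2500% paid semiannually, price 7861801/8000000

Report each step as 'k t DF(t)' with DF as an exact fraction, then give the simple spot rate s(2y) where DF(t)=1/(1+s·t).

1 1/2 2469/2500
2 1 1191/1250
3 3/2 2317/2500
4 2 1827/2000
5 5/2 1779/2000
6 3 8651/10000
s(2y) = (1/(1827/2000) − 1)/(2) = 173/3654 ≈ 4.7345%

step 1 [0.5y] bond c/2=1/160: DF=(397509/400000 − 1/160·(0))/(1+1/160) = 2469/2500 ≈ 0.987600
step 2 [1y] swap r/2=118/4851: DF=(1 − 118/4851·(0.987600))/(1+118/4851) = 1191/1250 ≈ 0.952800
step 3 [1.5y] zero: DF = P = 2317/2500 ≈ 0.926800
step 4 [2y] zero: DF = P = 1827/2000 ≈ 0.913500
step 5 [2.5y] zero: DF = P = 1779/2000 ≈ 0.889500
step 6 [3y] bond c/2=17/800: DF=(7861801/8000000 − 17/800·(0.987600+0.952800+0.926800+0.913500+0.889500))/(1+17/800) = 8651/10000 ≈ 0.865100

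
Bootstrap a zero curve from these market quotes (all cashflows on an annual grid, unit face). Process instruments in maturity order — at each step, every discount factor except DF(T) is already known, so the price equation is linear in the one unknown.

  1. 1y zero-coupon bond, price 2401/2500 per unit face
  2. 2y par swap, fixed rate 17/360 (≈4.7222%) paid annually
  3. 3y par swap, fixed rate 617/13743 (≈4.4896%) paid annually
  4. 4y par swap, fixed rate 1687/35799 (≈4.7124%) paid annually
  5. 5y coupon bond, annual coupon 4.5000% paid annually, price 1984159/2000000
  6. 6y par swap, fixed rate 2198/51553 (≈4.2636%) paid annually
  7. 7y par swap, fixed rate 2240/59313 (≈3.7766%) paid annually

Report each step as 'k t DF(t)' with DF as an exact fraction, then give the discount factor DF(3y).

1 1 2401/2500
2 2 2279/2500
3 3 4383/5000
4 4 8313/10000
5 5 497/625
6 6 3901/5000
7 7 97/125
DF(3y) = 4383/5000 ≈ 0.876600

step 1 [1y] zero: DF = P = 2401/2500 ≈ 0.960400
step 2 [2y] swap r/1=17/360: DF=(1 − 17/360·(0.960400))/(1+17/360) = 2279/2500 ≈ 0.911600
step 3 [3y] swap r/1=617/13743: DF=(1 − 617/13743·(0.960400+0.911600))/(1+617/13743) = 4383/5000 ≈ 0.876600
step 4 [4y] swap r/1=1687/35799: DF=(1 − 1687/35799·(0.960400+0.911600+0.876600))/(1+1687/35799) = 8313/10000 ≈ 0.831300
step 5 [5y] bond c/1=9/200: DF=(1984159/2000000 − 9/200·(0.960400+0.911600+0.876600+0.831300))/(1+9/200) = 497/625 ≈ 0.795200
step 6 [6y] swap r/1=2198/51553: DF=(1 − 2198/51553·(0.960400+0.911600+0.876600+0.831300+0.795200))/(1+2198/51553) = 3901/5000 ≈ 0.780200
step 7 [7y] swap r/1=2240/59313: DF=(1 − 2240/59313·(0.960400+0.911600+0.876600+0.831300+0.795200+0.780200))/(1+2240/59313) = 97/125 ≈ 0.776000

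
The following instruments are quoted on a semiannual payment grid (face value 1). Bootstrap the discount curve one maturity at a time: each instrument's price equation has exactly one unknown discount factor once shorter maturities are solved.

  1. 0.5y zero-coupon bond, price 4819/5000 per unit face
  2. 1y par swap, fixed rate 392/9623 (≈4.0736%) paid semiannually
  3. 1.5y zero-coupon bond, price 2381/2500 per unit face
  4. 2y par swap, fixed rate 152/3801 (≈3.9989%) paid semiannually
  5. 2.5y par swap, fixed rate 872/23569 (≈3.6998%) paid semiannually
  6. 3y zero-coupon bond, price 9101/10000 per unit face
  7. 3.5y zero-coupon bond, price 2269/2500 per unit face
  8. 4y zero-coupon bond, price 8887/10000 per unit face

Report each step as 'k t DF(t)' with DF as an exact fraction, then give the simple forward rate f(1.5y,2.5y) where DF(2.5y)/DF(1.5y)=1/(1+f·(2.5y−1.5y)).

step 1 [0.5y] zero: DF = P = 4819/5000 ≈ 0.963800
step 2 [1y] swap r/2=196/9623: DF=(1 − 196/9623·(0.963800))/(1+196/9623) = 1201/1250 ≈ 0.960800
step 3 [1.5y] zero: DF = P = 2381/2500 ≈ 0.952400
step 4 [2y] swap r/2=76/3801: DF=(1 − 76/3801·(0.963800+0.960800+0.952400))/(1+76/3801) = 231/250 ≈ 0.924000
step 5 [2.5y] swap r/2=436/23569: DF=(1 − 436/23569·(0.963800+0.960800+0.952400+0.924000))/(1+436/23569) = 1141/1250 ≈ 0.912800
step 6 [3y] zero: DF = P = 9101/10000 ≈ 0.910100
step 7 [3.5y] zero: DF = P = 2269/2500 ≈ 0.907600
step 8 [4y] zero: DF = P = 8887/10000 ≈ 0.888700

1 1/2 4819/5000
2 1 1201/1250
3 3/2 2381/2500
4 2 231/250
5 5/2 1141/1250
6 3 9101/10000
7 7/2 2269/2500
8 4 8887/10000
f(1.5y,2.5y) = ((2381/2500)/(1141/1250) − 1)/(1) = 99/2282 ≈ 4.3383%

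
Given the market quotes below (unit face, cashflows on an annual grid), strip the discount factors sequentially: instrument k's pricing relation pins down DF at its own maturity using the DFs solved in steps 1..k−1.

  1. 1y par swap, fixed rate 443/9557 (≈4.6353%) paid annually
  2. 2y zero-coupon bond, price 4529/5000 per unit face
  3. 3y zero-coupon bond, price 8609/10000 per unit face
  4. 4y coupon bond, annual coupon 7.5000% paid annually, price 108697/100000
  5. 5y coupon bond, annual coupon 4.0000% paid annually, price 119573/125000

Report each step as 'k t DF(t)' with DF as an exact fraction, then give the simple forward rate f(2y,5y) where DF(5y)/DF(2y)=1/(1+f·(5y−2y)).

1 1 9557/10000
2 2 4529/5000
3 3 8609/10000
4 4 2053/2500
5 5 1567/2000
f(2y,5y) = ((4529/5000)/(1567/2000) − 1)/(3) = 1223/23505 ≈ 5.2031%

step 1 [1y] swap r/1=443/9557: DF=(1 − 443/9557·(0))/(1+443/9557) = 9557/10000 ≈ 0.955700
step 2 [2y] zero: DF = P = 4529/5000 ≈ 0.905800
step 3 [3y] zero: DF = P = 8609/10000 ≈ 0.860900
step 4 [4y] bond c/1=3/40: DF=(108697/100000 − 3/40·(0.955700+0.905800+0.860900))/(1+3/40) = 2053/2500 ≈ 0.821200
step 5 [5y] bond c/1=1/25: DF=(119573/125000 − 1/25·(0.955700+0.905800+0.860900+0.821200))/(1+1/25) = 1567/2000 ≈ 0.783500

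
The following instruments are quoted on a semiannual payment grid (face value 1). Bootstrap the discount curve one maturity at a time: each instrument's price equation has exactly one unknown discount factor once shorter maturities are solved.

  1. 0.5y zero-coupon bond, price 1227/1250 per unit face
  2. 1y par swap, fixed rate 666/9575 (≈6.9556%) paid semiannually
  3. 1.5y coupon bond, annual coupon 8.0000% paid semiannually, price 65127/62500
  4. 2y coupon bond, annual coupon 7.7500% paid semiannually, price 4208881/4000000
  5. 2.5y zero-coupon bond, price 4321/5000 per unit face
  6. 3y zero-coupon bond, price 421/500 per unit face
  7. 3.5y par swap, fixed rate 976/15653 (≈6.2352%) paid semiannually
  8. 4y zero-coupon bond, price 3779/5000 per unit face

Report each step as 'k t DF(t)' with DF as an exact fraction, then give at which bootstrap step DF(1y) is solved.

step 1 [0.5y] zero: DF = P = 1227/1250 ≈ 0.981600
step 2 [1y] swap r/2=333/9575: DF=(1 − 333/9575·(0.981600))/(1+333/9575) = 4667/5000 ≈ 0.933400
step 3 [1.5y] bond c/2=1/25: DF=(65127/62500 − 1/25·(0.981600+0.933400))/(1+1/25) = 9283/10000 ≈ 0.928300
step 4 [2y] bond c/2=31/800: DF=(4208881/4000000 − 31/800·(0.981600+0.933400+0.928300))/(1+31/800) = 9069/10000 ≈ 0.906900
step 5 [2.5y] zero: DF = P = 4321/5000 ≈ 0.864200
step 6 [3y] zero: DF = P = 421/500 ≈ 0.842000
step 7 [3.5y] swap r/2=488/15653: DF=(1 − 488/15653·(0.981600+0.933400+0.928300+0.906900+0.864200+0.842000))/(1+488/15653) = 503/625 ≈ 0.804800
step 8 [4y] zero: DF = P = 3779/5000 ≈ 0.755800

1 1/2 1227/1250
2 1 4667/5000
3 3/2 9283/10000
4 2 9069/10000
5 5/2 4321/5000
6 3 421/500
7 7/2 503/625
8 4 3779/5000
DF(1y) is solved at step 2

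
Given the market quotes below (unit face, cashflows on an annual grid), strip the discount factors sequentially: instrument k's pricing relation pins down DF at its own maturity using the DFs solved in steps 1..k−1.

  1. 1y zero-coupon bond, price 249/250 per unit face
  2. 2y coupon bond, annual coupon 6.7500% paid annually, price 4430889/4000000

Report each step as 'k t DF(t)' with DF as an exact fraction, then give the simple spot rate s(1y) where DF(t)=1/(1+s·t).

step 1 [1y] zero: DF = P = 249/250 ≈ 0.996000
step 2 [2y] bond c/1=27/400: DF=(4430889/4000000 − 27/400·(0.996000))/(1+27/400) = 9747/10000 ≈ 0.974700

1 1 249/250
2 2 9747/10000
s(1y) = (1/(249/250) − 1)/(1) = 1/249 ≈ 0.4016%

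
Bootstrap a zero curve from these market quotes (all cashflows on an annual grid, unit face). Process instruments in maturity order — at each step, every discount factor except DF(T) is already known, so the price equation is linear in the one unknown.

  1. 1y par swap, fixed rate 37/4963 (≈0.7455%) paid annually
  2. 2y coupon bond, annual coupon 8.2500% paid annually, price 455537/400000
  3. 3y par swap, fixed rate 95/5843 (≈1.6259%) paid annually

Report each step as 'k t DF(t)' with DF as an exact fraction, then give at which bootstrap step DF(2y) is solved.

1 1 4963/5000
2 2 2441/2500
3 3 381/400
DF(2y) is solved at step 2

step 1 [1y] swap r/1=37/4963: DF=(1 − 37/4963·(0))/(1+37/4963) = 4963/5000 ≈ 0.992600
step 2 [2y] bond c/1=33/400: DF=(455537/400000 − 33/400·(0.992600))/(1+33/400) = 2441/2500 ≈ 0.976400
step 3 [3y] swap r/1=95/5843: DF=(1 − 95/5843·(0.992600+0.976400))/(1+95/5843) = 381/400 ≈ 0.952500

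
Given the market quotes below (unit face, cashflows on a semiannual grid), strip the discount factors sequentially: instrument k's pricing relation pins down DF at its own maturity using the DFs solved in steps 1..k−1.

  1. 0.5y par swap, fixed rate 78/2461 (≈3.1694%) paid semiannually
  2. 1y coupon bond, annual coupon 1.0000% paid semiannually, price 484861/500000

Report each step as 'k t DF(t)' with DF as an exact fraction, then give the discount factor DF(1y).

step 1 [0.5y] swap r/2=39/2461: DF=(1 − 39/2461·(0))/(1+39/2461) = 2461/2500 ≈ 0.984400
step 2 [1y] bond c/2=1/200: DF=(484861/500000 − 1/200·(0.984400))/(1+1/200) = 24/25 ≈ 0.960000

1 1/2 2461/2500
2 1 24/25
DF(1y) = 24/25 ≈ 0.960000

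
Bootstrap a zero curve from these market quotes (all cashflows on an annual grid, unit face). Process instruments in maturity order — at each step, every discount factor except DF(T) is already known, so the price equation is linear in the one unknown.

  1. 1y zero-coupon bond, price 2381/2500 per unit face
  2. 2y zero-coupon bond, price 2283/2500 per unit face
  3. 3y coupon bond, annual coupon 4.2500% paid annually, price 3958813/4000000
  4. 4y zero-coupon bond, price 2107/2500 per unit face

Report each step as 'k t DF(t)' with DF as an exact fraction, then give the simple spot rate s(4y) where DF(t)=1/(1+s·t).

step 1 [1y] zero: DF = P = 2381/2500 ≈ 0.952400
step 2 [2y] zero: DF = P = 2283/2500 ≈ 0.913200
step 3 [3y] bond c/1=17/400: DF=(3958813/4000000 − 17/400·(0.952400+0.913200))/(1+17/400) = 8733/10000 ≈ 0.873300
step 4 [4y] zero: DF = P = 2107/2500 ≈ 0.842800

1 1 2381/2500
2 2 2283/2500
3 3 8733/10000
4 4 2107/2500
s(4y) = (1/(2107/2500) − 1)/(4) = 393/8428 ≈ 4.6630%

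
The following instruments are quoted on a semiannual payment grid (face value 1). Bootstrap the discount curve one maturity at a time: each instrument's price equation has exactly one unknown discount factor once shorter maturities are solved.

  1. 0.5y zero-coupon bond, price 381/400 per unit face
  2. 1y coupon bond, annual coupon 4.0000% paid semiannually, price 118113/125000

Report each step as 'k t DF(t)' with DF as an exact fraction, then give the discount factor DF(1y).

1 1/2 381/400
2 1 9077/10000
DF(1y) = 9077/10000 ≈ 0.907700

step 1 [0.5y] zero: DF = P = 381/400 ≈ 0.952500
step 2 [1y] bond c/2=1/50: DF=(118113/125000 − 1/50·(0.952500))/(1+1/50) = 9077/10000 ≈ 0.907700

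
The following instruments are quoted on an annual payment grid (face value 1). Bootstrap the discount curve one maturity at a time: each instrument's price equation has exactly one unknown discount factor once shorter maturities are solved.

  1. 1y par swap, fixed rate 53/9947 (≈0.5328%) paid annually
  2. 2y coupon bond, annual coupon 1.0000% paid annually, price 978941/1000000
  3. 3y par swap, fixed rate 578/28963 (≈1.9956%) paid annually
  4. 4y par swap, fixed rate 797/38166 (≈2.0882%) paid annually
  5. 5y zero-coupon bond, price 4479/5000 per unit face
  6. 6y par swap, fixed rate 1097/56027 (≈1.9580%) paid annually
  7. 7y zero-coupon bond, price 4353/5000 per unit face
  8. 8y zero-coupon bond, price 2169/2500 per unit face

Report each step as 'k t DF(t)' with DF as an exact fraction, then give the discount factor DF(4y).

1 1 9947/10000
2 2 4797/5000
3 3 4711/5000
4 4 9203/10000
5 5 4479/5000
6 6 8903/10000
7 7 4353/5000
8 8 2169/2500
DF(4y) = 9203/10000 ≈ 0.920300

step 1 [1y] swap r/1=53/9947: DF=(1 − 53/9947·(0))/(1+53/9947) = 9947/10000 ≈ 0.994700
step 2 [2y] bond c/1=1/100: DF=(978941/1000000 − 1/100·(0.994700))/(1+1/100) = 4797/5000 ≈ 0.959400
step 3 [3y] swap r/1=578/28963: DF=(1 − 578/28963·(0.994700+0.959400))/(1+578/28963) = 4711/5000 ≈ 0.942200
step 4 [4y] swap r/1=797/38166: DF=(1 − 797/38166·(0.994700+0.959400+0.942200))/(1+797/38166) = 9203/10000 ≈ 0.920300
step 5 [5y] zero: DF = P = 4479/5000 ≈ 0.895800
step 6 [6y] swap r/1=1097/56027: DF=(1 − 1097/56027·(0.994700+0.959400+0.942200+0.920300+0.895800))/(1+1097/56027) = 8903/10000 ≈ 0.890300
step 7 [7y] zero: DF = P = 4353/5000 ≈ 0.870600
step 8 [8y] zero: DF = P = 2169/2500 ≈ 0.867600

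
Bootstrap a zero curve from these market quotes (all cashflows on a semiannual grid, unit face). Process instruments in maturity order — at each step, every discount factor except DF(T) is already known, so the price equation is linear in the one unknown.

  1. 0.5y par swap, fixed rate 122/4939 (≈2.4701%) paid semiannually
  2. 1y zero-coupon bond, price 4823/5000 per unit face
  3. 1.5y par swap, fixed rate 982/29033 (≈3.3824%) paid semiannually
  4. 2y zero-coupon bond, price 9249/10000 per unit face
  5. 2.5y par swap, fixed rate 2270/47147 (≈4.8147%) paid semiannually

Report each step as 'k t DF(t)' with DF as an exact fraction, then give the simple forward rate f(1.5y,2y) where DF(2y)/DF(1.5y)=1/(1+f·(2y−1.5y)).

1 1/2 4939/5000
2 1 4823/5000
3 3/2 9509/10000
4 2 9249/10000
5 5/2 1773/2000
f(1.5y,2y) = ((9509/10000)/(9249/10000) − 1)/(1/2) = 520/9249 ≈ 5.6222%

step 1 [0.5y] swap r/2=61/4939: DF=(1 − 61/4939·(0))/(1+61/4939) = 4939/5000 ≈ 0.987800
step 2 [1y] zero: DF = P = 4823/5000 ≈ 0.964600
step 3 [1.5y] swap r/2=491/29033: DF=(1 − 491/29033·(0.987800+0.964600))/(1+491/29033) = 9509/10000 ≈ 0.950900
step 4 [2y] zero: DF = P = 9249/10000 ≈ 0.924900
step 5 [2.5y] swap r/2=1135/47147: DF=(1 − 1135/47147·(0.987800+0.964600+0.950900+0.924900))/(1+1135/47147) = 1773/2000 ≈ 0.886500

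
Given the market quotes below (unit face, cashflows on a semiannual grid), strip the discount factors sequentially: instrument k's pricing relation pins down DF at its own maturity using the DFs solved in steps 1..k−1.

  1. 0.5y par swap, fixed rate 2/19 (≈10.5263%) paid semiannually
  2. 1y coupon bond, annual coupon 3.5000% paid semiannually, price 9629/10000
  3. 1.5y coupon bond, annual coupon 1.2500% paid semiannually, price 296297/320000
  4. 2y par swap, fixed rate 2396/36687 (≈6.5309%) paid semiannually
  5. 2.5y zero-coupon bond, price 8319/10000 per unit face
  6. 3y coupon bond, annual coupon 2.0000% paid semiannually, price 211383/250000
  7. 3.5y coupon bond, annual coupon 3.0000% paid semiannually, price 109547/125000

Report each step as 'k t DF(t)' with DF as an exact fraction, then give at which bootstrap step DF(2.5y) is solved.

step 1 [0.5y] swap r/2=1/19: DF=(1 − 1/19·(0))/(1+1/19) = 19/20 ≈ 0.950000
step 2 [1y] bond c/2=7/400: DF=(9629/10000 − 7/400·(0.950000))/(1+7/400) = 93/100 ≈ 0.930000
step 3 [1.5y] bond c/2=1/160: DF=(296297/320000 − 1/160·(0.950000+0.930000))/(1+1/160) = 1817/2000 ≈ 0.908500
step 4 [2y] swap r/2=1198/36687: DF=(1 − 1198/36687·(0.950000+0.930000+0.908500))/(1+1198/36687) = 4401/5000 ≈ 0.880200
step 5 [2.5y] zero: DF = P = 8319/10000 ≈ 0.831900
step 6 [3y] bond c/2=1/100: DF=(211383/250000 − 1/100·(0.950000+0.930000+0.908500+0.880200+0.831900))/(1+1/100) = 3963/5000 ≈ 0.792600
step 7 [3.5y] bond c/2=3/200: DF=(109547/125000 − 3/200·(0.950000+0.930000+0.908500+0.880200+0.831900+0.792600))/(1+3/200) = 1963/2500 ≈ 0.785200

1 1/2 19/20
2 1 93/100
3 3/2 1817/2000
4 2 4401/5000
5 5/2 8319/10000
6 3 3963/5000
7 7/2 1963/2500
DF(2.5y) is solved at step 5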